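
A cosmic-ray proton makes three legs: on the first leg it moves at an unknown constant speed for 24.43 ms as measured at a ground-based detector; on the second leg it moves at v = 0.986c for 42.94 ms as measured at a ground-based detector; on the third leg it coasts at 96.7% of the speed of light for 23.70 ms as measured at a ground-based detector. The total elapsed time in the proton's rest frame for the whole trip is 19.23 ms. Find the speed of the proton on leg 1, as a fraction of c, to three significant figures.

Leg 1: speed unknown; τ_1 = 24.43/γ_1.
Leg 2: γ = 1/√(1 − 0.986²) = 1/√0.02780 = 5.997; τ_2 = 42.94/5.997 = 7.160 ms.
Leg 3: β = 0.967; γ = 1/√(1 − 0.967²) = 1/√0.06491 = 3.925; τ_3 = 23.70/3.925 = 6.038 ms.
Total proper time: τ_1 + 7.160 + 6.038 = 19.23, so τ_1 = 19.23 − 13.20 = 6.032 ms.
γ_1 = 24.43/6.032 = 4.050; β = √(1 − 1/γ²) = √0.9390.

β = 0.969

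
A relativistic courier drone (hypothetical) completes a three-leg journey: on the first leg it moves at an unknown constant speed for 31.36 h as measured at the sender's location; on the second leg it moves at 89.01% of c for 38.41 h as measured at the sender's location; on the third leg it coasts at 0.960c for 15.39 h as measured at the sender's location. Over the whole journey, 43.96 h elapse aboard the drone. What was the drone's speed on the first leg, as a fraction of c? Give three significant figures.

β = 0.708

Leg 1: speed unknown; τ_1 = 31.36/γ_1.
Leg 2: β = 0.8901; γ = 1/√(1 − 0.8901²) = 1/√0.2077 = 2.194; τ_2 = 38.41/2.194 = 17.51 h.
Leg 3: γ = 1/√(1 − 0.960²) = 25/7 ≈ 3.571; τ_3 = 15.39/3.571 = 4.309 h.
Total proper time: τ_1 + 17.51 + 4.309 = 43.96, so τ_1 = 43.96 − 21.82 = 22.14 h.
γ_1 = 31.36/22.14 = 1.416; β = √(1 − 1/γ²) = √0.5014.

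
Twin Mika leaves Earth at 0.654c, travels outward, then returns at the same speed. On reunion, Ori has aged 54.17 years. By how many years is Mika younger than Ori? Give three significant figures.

Δt − τ = 13.2 years

γ = 1/√(1 − 0.654²) = 1/√0.5723 = 1.322
Mika's elapsed proper time: τ = 54.17/1.322 = 40.98 years.
Age gap = Δt − τ = 54.17 − 40.98 years.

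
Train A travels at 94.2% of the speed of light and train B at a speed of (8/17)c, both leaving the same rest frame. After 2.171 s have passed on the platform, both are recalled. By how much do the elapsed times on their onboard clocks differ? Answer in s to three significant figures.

|τ_A − τ_B| = 1.19 s

A: β = 0.942; γ = 1/√(1 − 0.942²) = 1/√0.1126 = 2.980; τ_A = 2.171/2.980 = 0.7286 s.
B: γ = 1/√(1 − (8/17)²) = 17/15 ≈ 1.133; τ_B = 2.171/1.133 = 1.916 s.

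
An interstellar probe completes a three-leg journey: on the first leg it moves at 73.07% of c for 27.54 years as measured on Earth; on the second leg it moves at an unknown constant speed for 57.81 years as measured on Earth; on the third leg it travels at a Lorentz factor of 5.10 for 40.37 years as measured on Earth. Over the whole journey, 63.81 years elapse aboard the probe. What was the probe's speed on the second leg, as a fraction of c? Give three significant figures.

Leg 1: β = 0.7307; γ = 1/√(1 − 0.7307²) = 1/√0.4661 = 1.465; τ_1 = 27.54/1.465 = 18.80 years.
Leg 2: speed unknown; τ_2 = 57.81/γ_2.
Leg 3: γ = 5.10; τ_3 = 40.37/5.100 = 7.916 years.
Total proper time: 18.80 + τ_2 + 7.916 = 63.81, so τ_2 = 63.81 − 26.72 = 37.09 years.
γ_2 = 57.81/37.09 = 1.559; β = √(1 − 1/γ²) = √0.5883.

β = 0.767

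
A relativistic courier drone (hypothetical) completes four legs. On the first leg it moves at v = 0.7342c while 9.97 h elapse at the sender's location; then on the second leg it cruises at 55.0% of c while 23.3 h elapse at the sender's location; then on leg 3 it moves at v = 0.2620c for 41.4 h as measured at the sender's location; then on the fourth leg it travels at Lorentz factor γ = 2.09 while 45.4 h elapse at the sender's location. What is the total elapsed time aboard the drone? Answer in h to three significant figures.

Leg 1: γ = 1/√(1 − 0.7342²) = 1/√0.4610 = 1.473; τ_1 = 9.97/1.473 = 6.769 h.
Leg 2: β = 0.550; γ = 1/√(1 − 0.550²) = 1/√0.6975 = 1.197; τ_2 = 23.3/1.197 = 19.46 h.
Leg 3: γ = 1/√(1 − 0.2620²) = 1/√0.9314 = 1.036; τ_3 = 41.4/1.036 = 39.95 h.
Leg 4: γ = 2.09; τ_4 = 45.4/2.090 = 21.72 h.
Total: 6.769 + 19.46 + 39.95 + 21.72 h.

τ = 87.9 h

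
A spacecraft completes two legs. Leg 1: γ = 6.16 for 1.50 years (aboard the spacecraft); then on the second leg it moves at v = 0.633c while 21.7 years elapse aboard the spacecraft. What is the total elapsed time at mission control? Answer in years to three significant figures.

Δt = 37.3 years

Leg 1: γ = 6.16; Δt_1 = 6.160 × 1.50 = 9.240 years.
Leg 2: γ = 1/√(1 − 0.633²) = 1/√0.5993 = 1.292; Δt_2 = 1.292 × 21.7 = 28.03 years.
Total: 9.240 + 28.03 years.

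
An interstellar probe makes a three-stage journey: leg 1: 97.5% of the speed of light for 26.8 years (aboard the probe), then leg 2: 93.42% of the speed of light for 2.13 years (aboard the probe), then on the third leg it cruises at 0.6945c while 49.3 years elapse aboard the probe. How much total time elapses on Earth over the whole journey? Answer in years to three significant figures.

Δt = 195 years

Leg 1: β = 0.975; γ = 1/√(1 − 0.975²) = 1/√0.04938 = 4.500; Δt_1 = 4.500 × 26.8 = 120.6 years.
Leg 2: β = 0.9342; γ = 1/√(1 − 0.9342²) = 1/√0.1273 = 2.803; Δt_2 = 2.803 × 2.13 = 5.971 years.
Leg 3: γ = 1/√(1 − 0.6945²) = 1/√0.5177 = 1.390; Δt_3 = 1.390 × 49.3 = 68.52 years.
Total: 120.6 + 5.971 + 68.52 years.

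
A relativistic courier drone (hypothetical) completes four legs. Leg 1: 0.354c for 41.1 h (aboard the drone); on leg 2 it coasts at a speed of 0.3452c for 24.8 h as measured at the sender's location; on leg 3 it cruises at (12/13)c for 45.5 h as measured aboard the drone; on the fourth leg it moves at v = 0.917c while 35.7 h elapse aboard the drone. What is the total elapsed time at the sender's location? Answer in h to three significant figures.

Leg 1: γ = 1/√(1 − 0.354²) = 1/√0.8747 = 1.069; Δt_1 = 1.069 × 41.1 = 43.95 h.
Leg 2: 24.8 h is already measured at the sender's location.
Leg 3: γ = 1/√(1 − (12/13)²) = 13/5 = 2.600; Δt_3 = 2.600 × 45.5 = 118.3 h.
Leg 4: γ = 1/√(1 − 0.917²) = 1/√0.1591 = 2.507; Δt_4 = 2.507 × 35.7 = 89.50 h.
Total: 43.95 + 24.80 + 118.3 + 89.50 h.

Δt = 277 h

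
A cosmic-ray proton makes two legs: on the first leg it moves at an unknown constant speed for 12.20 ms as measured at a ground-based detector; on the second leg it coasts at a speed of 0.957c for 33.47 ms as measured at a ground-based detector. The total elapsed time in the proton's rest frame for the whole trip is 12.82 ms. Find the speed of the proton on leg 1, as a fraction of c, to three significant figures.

β = 0.967

Leg 1: speed unknown; τ_1 = 12.20/γ_1.
Leg 2: γ = 1/√(1 − 0.957²) = 1/√0.08415 = 3.447; τ_2 = 33.47/3.447 = 9.709 ms.
Total proper time: τ_1 + 9.709 = 12.82, so τ_1 = 12.82 − 9.709 = 3.111 ms.
γ_1 = 12.20/3.111 = 3.922; β = √(1 − 1/γ²) = √0.9350.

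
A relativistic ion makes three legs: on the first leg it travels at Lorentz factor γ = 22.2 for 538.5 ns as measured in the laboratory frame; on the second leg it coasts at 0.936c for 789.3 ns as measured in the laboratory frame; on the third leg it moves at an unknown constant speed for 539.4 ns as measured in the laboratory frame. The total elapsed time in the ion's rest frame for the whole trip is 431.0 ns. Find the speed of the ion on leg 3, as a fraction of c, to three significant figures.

β = 0.971

Leg 1: γ = 22.2; τ_1 = 538.5/22.20 = 24.26 ns.
Leg 2: γ = 1/√(1 − 0.936²) = 1/√0.1239 = 2.841; τ_2 = 789.3/2.841 = 277.8 ns.
Leg 3: speed unknown; τ_3 = 539.4/γ_3.
Total proper time: 24.26 + 277.8 + τ_3 = 431.0, so τ_3 = 431.0 − 302.1 = 128.9 ns.
γ_3 = 539.4/128.9 = 4.184; β = √(1 − 1/γ²) = √0.9429.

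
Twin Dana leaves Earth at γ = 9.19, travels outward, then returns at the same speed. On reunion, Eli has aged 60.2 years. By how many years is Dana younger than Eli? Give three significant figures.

Δt − τ = 53.6 years

γ = 9.19
Dana's elapsed proper time: τ = 60.2/9.190 = 6.551 years.
Age gap = Δt − τ = 60.2 − 6.551 years.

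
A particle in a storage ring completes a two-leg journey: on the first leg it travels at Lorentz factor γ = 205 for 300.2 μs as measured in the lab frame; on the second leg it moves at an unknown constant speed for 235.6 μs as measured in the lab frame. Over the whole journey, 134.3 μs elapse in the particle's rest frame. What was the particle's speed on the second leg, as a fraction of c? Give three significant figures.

Leg 1: γ = 205; τ_1 = 300.2/205.0 = 1.464 μs.
Leg 2: speed unknown; τ_2 = 235.6/γ_2.
Total proper time: 1.464 + τ_2 = 134.3, so τ_2 = 134.3 − 1.464 = 132.8 μs.
γ_2 = 235.6/132.8 = 1.774; β = √(1 − 1/γ²) = √0.6821.

β = 0.826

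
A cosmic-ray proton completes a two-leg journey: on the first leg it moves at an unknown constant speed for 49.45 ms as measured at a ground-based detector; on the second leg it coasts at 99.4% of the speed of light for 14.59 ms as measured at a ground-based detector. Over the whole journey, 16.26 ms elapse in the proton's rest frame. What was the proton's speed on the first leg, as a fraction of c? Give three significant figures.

β = 0.955

Leg 1: speed unknown; τ_1 = 49.45/γ_1.
Leg 2: β = 0.994; γ = 1/√(1 − 0.994²) = 1/√0.01196 = 9.142; τ_2 = 14.59/9.142 = 1.596 ms.
Total proper time: τ_1 + 1.596 = 16.26, so τ_1 = 16.26 − 1.596 = 14.66 ms.
γ_1 = 49.45/14.66 = 3.372; β = √(1 − 1/γ²) = √0.9121.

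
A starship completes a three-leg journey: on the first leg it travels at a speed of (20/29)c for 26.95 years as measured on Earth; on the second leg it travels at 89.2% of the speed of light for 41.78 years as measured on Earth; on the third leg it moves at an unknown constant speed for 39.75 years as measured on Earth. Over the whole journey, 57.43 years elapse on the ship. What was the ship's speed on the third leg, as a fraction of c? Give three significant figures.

β = 0.878

Leg 1: γ = 1/√(1 − (20/29)²) = 29/21 ≈ 1.381; τ_1 = 26.95/1.381 = 19.52 years.
Leg 2: β = 0.892; γ = 1/√(1 − 0.892²) = 1/√0.2043 = 2.212; τ_2 = 41.78/2.212 = 18.89 years.
Leg 3: speed unknown; τ_3 = 39.75/γ_3.
Total proper time: 19.52 + 18.89 + τ_3 = 57.43, so τ_3 = 57.43 − 38.40 = 19.03 years.
γ_3 = 39.75/19.03 = 2.089; β = √(1 − 1/γ²) = √0.7708.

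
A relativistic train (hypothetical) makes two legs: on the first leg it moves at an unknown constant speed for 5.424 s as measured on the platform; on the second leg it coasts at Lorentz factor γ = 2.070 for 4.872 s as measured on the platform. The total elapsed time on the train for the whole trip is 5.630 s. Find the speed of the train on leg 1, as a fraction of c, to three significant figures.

β = 0.797

Leg 1: speed unknown; τ_1 = 5.424/γ_1.
Leg 2: γ = 2.070; τ_2 = 4.872/2.070 = 2.354 s.
Total proper time: τ_1 + 2.354 = 5.630, so τ_1 = 5.630 − 2.354 = 3.276 s.
γ_1 = 5.424/3.276 = 1.655; β = √(1 − 1/γ²) = √0.6351.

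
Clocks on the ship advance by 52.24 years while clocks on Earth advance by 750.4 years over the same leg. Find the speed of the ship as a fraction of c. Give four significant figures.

The proper time is measured on the ship (both events occur at the ship's location); Δt is measured on Earth. γ = Δt/τ = 750.4/52.24 = 14.36.
β = √(1 − 1/γ²) = √(1 − 0.004846) = √0.9952

β = 0.9976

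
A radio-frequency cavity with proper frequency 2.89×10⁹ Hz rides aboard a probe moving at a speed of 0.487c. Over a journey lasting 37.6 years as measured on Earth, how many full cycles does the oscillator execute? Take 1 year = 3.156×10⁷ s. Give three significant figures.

N = 3.00×10¹⁸

γ = 1/√(1 − 0.487²) = 1/√0.7628 = 1.145
The oscillator's own cycle count is N = f × τ where τ is the proper time aboard the probe. τ = Δt/γ = 37.6/1.145 = 32.84 years = 1.036×10⁹ s.
N = 2.89×10⁹ × 1.036×10⁹ = 2.995×10¹⁸.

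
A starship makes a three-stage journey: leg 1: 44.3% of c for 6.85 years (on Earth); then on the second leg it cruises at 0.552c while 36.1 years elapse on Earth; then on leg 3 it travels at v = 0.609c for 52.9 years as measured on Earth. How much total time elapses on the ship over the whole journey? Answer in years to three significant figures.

Leg 1: β = 0.443; γ = 1/√(1 − 0.443²) = 1/√0.8038 = 1.115; τ_1 = 6.85/1.115 = 6.141 years.
Leg 2: γ = 1/√(1 − 0.552²) = 1/√0.6953 = 1.199; τ_2 = 36.1/1.199 = 30.10 years.
Leg 3: γ = 1/√(1 − 0.609²) = 1/√0.6291 = 1.261; τ_3 = 52.9/1.261 = 41.96 years.
Total: 6.141 + 30.10 + 41.96 years.

τ = 78.2 years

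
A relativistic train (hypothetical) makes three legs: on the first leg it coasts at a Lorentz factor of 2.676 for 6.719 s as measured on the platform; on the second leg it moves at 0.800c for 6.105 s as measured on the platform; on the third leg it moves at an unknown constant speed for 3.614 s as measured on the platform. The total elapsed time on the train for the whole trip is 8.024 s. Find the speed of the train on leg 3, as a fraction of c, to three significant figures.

β = 0.859

Leg 1: γ = 2.676; τ_1 = 6.719/2.676 = 2.511 s.
Leg 2: γ = 1/√(1 − 0.800²) = 5/3 ≈ 1.667; τ_2 = 6.105/1.667 = 3.663 s.
Leg 3: speed unknown; τ_3 = 3.614/γ_3.
Total proper time: 2.511 + 3.663 + τ_3 = 8.024, so τ_3 = 8.024 − 6.174 = 1.850 s.
γ_3 = 3.614/1.850 = 1.953; β = √(1 − 1/γ²) = √0.7379.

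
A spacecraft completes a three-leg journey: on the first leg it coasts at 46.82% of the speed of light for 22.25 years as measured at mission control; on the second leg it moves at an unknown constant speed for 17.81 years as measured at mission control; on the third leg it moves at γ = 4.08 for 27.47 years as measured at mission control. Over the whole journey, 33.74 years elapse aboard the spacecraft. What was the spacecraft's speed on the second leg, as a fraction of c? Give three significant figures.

β = 0.911

Leg 1: β = 0.4682; γ = 1/√(1 − 0.4682²) = 1/√0.7808 = 1.132; τ_1 = 22.25/1.132 = 19.66 years.
Leg 2: speed unknown; τ_2 = 17.81/γ_2.
Leg 3: γ = 4.08; τ_3 = 27.47/4.080 = 6.733 years.
Total proper time: 19.66 + τ_2 + 6.733 = 33.74, so τ_2 = 33.74 − 26.39 = 7.347 years.
γ_2 = 17.81/7.347 = 2.424; β = √(1 − 1/γ²) = √0.8298.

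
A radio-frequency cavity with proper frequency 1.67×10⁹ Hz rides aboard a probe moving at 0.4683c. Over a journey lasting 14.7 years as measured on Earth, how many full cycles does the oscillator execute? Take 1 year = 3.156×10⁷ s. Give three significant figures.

γ = 1/√(1 − 0.4683²) = 1/√0.7807 = 1.132
The oscillator's own cycle count is N = f × τ where τ is the proper time aboard the probe. τ = Δt/γ = 14.7/1.132 = 12.99 years = 4.099×10⁸ s.
N = 1.67×10⁹ × 4.099×10⁸ = 6.846×10¹⁷.

N = 6.85×10¹⁷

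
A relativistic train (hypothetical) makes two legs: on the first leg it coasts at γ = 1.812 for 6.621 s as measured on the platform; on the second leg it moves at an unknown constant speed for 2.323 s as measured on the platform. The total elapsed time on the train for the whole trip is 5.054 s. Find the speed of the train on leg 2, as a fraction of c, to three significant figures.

β = 0.798

Leg 1: γ = 1.812; τ_1 = 6.621/1.812 = 3.654 s.
Leg 2: speed unknown; τ_2 = 2.323/γ_2.
Total proper time: 3.654 + τ_2 = 5.054, so τ_2 = 5.054 − 3.654 = 1.400 s.
γ_2 = 2.323/1.400 = 1.659; β = √(1 − 1/γ²) = √0.6368.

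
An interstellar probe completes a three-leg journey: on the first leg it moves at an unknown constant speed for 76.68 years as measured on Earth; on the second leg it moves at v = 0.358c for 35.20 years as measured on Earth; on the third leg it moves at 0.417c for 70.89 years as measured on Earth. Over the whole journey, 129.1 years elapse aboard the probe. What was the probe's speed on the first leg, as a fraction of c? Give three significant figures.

β = 0.910

Leg 1: speed unknown; τ_1 = 76.68/γ_1.
Leg 2: γ = 1/√(1 − 0.358²) = 1/√0.8718 = 1.071; τ_2 = 35.20/1.071 = 32.87 years.
Leg 3: γ = 1/√(1 − 0.417²) = 1/√0.8261 = 1.100; τ_3 = 70.89/1.100 = 64.43 years.
Total proper time: τ_1 + 32.87 + 64.43 = 129.1, so τ_1 = 129.1 − 97.30 = 31.80 years.
γ_1 = 76.68/31.80 = 2.411; β = √(1 − 1/γ²) = √0.8280.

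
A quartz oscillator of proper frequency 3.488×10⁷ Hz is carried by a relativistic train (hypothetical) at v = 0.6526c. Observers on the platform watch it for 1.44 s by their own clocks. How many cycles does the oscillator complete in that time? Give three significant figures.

γ = 1/√(1 − 0.6526²) = 1/√0.5741 = 1.320
During 1.44 s of lab time, the oscillator's proper time advances by τ = Δt/γ = 1.44/1.320 = 1.091 s = 1.091×10⁰ s.
N = f × τ = 3.488×10⁷ × 1.091×10⁰ = 3.806×10⁷.

N = 3.81×10⁷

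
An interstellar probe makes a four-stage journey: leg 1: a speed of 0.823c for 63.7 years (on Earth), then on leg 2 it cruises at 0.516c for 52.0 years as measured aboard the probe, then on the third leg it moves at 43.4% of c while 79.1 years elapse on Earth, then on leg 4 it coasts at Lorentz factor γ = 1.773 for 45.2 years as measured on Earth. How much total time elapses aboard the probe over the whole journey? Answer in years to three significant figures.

Leg 1: γ = 1/√(1 − 0.823²) = 1/√0.3227 = 1.760; τ_1 = 63.7/1.760 = 36.18 years.
Leg 2: 52.0 years is already measured aboard the probe.
Leg 3: β = 0.434; γ = 1/√(1 − 0.434²) = 1/√0.8116 = 1.110; τ_3 = 79.1/1.110 = 71.26 years.
Leg 4: γ = 1.773; τ_4 = 45.2/1.773 = 25.49 years.
Total: 36.18 + 52.00 + 71.26 + 25.49 years.

τ = 185 years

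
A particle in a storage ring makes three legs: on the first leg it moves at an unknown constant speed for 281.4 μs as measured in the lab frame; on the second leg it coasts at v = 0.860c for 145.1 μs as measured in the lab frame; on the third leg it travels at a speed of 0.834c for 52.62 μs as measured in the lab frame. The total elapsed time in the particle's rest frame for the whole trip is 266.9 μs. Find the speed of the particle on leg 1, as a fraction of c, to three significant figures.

β = 0.813

Leg 1: speed unknown; τ_1 = 281.4/γ_1.
Leg 2: γ = 1/√(1 − 0.860²) = 1/√0.2604 = 1.960; τ_2 = 145.1/1.960 = 74.04 μs.
Leg 3: γ = 1/√(1 − 0.834²) = 1/√0.3044 = 1.812; τ_3 = 52.62/1.812 = 29.03 μs.
Total proper time: τ_1 + 74.04 + 29.03 = 266.9, so τ_1 = 266.9 − 103.1 = 163.8 μs.
γ_1 = 281.4/163.8 = 1.718; β = √(1 − 1/γ²) = √0.6611.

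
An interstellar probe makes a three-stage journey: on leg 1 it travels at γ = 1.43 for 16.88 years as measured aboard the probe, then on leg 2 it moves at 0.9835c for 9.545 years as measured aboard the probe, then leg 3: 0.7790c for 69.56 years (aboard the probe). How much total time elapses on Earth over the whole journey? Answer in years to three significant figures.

Δt = 188 years

Leg 1: γ = 1.43; Δt_1 = 1.430 × 16.88 = 24.14 years.
Leg 2: γ = 1/√(1 − 0.9835²) = 1/√0.03273 = 5.528; Δt_2 = 5.528 × 9.545 = 52.76 years.
Leg 3: γ = 1/√(1 − 0.7790²) = 1/√0.3932 = 1.595; Δt_3 = 1.595 × 69.56 = 110.9 years.
Total: 24.14 + 52.76 + 110.9 years.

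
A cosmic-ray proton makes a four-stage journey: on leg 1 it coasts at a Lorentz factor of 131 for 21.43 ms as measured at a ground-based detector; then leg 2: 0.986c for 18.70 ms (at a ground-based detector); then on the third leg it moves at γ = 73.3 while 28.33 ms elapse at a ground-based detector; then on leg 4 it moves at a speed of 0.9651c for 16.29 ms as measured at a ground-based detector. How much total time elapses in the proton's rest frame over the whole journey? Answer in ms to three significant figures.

Leg 1: γ = 131; τ_1 = 21.43/131.0 = 0.1636 ms.
Leg 2: γ = 1/√(1 − 0.986²) = 1/√0.02780 = 5.997; τ_2 = 18.70/5.997 = 3.118 ms.
Leg 3: γ = 73.3; τ_3 = 28.33/73.30 = 0.3865 ms.
Leg 4: γ = 1/√(1 − 0.9651²) = 1/√0.06858 = 3.819; τ_4 = 16.29/3.819 = 4.266 ms.
Total: 0.1636 + 3.118 + 0.3865 + 4.266 ms.

τ = 7.93 ms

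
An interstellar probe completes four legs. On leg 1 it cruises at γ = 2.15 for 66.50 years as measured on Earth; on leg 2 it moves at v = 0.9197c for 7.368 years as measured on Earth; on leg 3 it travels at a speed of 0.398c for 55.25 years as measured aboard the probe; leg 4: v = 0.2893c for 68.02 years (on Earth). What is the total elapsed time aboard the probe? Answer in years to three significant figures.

τ = 154 years

Leg 1: γ = 2.15; τ_1 = 66.50/2.150 = 30.93 years.
Leg 2: γ = 1/√(1 − 0.9197²) = 1/√0.1542 = 2.547; τ_2 = 7.368/2.547 = 2.893 years.
Leg 3: 55.25 years is already measured aboard the probe.
Leg 4: γ = 1/√(1 − 0.2893²) = 1/√0.9163 = 1.045; τ_4 = 68.02/1.045 = 65.11 years.
Total: 30.93 + 2.893 + 55.25 + 65.11 years.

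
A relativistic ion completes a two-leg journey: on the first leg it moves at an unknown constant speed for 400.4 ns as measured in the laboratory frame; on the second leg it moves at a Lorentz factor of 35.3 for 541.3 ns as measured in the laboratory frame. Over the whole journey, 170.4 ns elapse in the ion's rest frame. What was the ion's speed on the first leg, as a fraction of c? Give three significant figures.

β = 0.922

Leg 1: speed unknown; τ_1 = 400.4/γ_1.
Leg 2: γ = 35.3; τ_2 = 541.3/35.30 = 15.33 ns.
Total proper time: τ_1 + 15.33 = 170.4, so τ_1 = 170.4 − 15.33 = 155.1 ns.
γ_1 = 400.4/155.1 = 2.582; β = √(1 − 1/γ²) = √0.8500.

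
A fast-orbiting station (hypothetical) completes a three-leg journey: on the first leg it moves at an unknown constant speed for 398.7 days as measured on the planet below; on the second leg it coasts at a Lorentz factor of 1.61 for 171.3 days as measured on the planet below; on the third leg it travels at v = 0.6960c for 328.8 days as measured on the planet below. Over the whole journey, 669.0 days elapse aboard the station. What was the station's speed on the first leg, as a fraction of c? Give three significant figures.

Leg 1: speed unknown; τ_1 = 398.7/γ_1.
Leg 2: γ = 1.61; τ_2 = 171.3/1.610 = 106.4 days.
Leg 3: γ = 1/√(1 − 0.6960²) = 1/√0.5156 = 1.393; τ_3 = 328.8/1.393 = 236.1 days.
Total proper time: τ_1 + 106.4 + 236.1 = 669.0, so τ_1 = 669.0 − 342.5 = 326.5 days.
γ_1 = 398.7/326.5 = 1.221; β = √(1 − 1/γ²) = √0.3293.

β = 0.574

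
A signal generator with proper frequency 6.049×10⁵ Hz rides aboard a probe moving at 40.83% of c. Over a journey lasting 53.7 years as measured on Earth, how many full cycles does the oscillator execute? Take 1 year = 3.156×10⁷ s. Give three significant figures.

N = 9.36×10¹⁴

β = 0.4083; γ = 1/√(1 − 0.4083²) = 1/√0.8333 = 1.095
The oscillator's own cycle count is N = f × τ where τ is the proper time aboard the probe. τ = Δt/γ = 53.7/1.095 = 49.02 years = 1.547×10⁹ s.
N = 6.049×10⁵ × 1.547×10⁹ = 9.358×10¹⁴.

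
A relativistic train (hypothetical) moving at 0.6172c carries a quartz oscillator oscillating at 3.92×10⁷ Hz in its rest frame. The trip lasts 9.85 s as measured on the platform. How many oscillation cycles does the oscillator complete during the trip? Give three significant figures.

N = 3.04×10⁸

γ = 1/√(1 − 0.6172²) = 1/√0.6191 = 1.271
The oscillator's own cycle count is N = f × τ where τ is the proper time on the train. τ = Δt/γ = 9.85/1.271 = 7.750 s = 7.750×10⁰ s.
N = 3.92×10⁷ × 7.750×10⁰ = 3.038×10⁸.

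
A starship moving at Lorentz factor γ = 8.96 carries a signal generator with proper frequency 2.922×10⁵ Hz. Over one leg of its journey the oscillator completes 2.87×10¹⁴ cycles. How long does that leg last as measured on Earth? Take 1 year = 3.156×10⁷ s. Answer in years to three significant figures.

Δt = 279 years

γ = 8.96
Proper time for N cycles: τ = N/f = 2.87×10¹⁴/(2.922×10⁵) = 9.822×10⁸ s = 31.12 years.
Lab-frame duration Δt = γτ = 8.960 × 31.12 = 278.9 years.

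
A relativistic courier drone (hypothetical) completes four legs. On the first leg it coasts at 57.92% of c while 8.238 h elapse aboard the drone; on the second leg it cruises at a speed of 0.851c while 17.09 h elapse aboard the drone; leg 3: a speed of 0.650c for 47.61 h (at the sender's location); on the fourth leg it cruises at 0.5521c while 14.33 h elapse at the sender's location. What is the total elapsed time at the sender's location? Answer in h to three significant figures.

Δt = 105 h

Leg 1: β = 0.5792; γ = 1/√(1 − 0.5792²) = 1/√0.6645 = 1.227; Δt_1 = 1.227 × 8.238 = 10.11 h.
Leg 2: γ = 1/√(1 − 0.851²) = 1/√0.2758 = 1.904; Δt_2 = 1.904 × 17.09 = 32.54 h.
Leg 3: 47.61 h is already measured at the sender's location.
Leg 4: 14.33 h is already measured at the sender's location.
Total: 10.11 + 32.54 + 47.61 + 14.33 h.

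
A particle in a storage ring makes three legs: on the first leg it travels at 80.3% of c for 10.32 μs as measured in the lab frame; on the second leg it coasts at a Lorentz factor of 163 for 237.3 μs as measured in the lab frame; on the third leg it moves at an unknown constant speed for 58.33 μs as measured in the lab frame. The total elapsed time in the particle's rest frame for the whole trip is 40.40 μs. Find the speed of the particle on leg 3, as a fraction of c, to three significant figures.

Leg 1: β = 0.803; γ = 1/√(1 − 0.803²) = 1/√0.3552 = 1.678; τ_1 = 10.32/1.678 = 6.151 μs.
Leg 2: γ = 163; τ_2 = 237.3/163.0 = 1.456 μs.
Leg 3: speed unknown; τ_3 = 58.33/γ_3.
Total proper time: 6.151 + 1.456 + τ_3 = 40.40, so τ_3 = 40.40 − 7.606 = 32.79 μs.
γ_3 = 58.33/32.79 = 1.779; β = √(1 − 1/γ²) = √0.6839.

β = 0.827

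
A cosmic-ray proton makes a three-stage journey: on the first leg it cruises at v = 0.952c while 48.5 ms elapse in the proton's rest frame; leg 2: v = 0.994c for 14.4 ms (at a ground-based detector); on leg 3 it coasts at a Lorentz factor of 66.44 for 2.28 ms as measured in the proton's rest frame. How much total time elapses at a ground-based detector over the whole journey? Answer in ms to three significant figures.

Δt = 324 ms

Leg 1: γ = 1/√(1 − 0.952²) = 1/√0.09370 = 3.267; Δt_1 = 3.267 × 48.5 = 158.4 ms.
Leg 2: 14.4 ms is already measured at a ground-based detector.
Leg 3: γ = 66.44; Δt_3 = 66.44 × 2.28 = 151.5 ms.
Total: 158.4 + 14.40 + 151.5 ms.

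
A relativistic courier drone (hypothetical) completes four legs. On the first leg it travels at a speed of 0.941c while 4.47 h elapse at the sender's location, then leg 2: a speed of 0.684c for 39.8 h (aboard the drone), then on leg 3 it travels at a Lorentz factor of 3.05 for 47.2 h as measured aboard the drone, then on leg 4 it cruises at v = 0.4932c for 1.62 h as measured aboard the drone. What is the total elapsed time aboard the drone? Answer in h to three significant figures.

Leg 1: γ = 1/√(1 − 0.941²) = 1/√0.1145 = 2.955; τ_1 = 4.47/2.955 = 1.513 h.
Leg 2: 39.8 h is already measured aboard the drone.
Leg 3: 47.2 h is already measured aboard the drone.
Leg 4: 1.62 h is already measured aboard the drone.
Total: 1.513 + 39.80 + 47.20 + 1.620 h.

τ = 90.1 h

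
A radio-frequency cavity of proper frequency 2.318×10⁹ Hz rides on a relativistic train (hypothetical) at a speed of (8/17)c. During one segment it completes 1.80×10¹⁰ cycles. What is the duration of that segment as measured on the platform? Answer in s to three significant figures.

γ = 1/√(1 − (8/17)²) = 17/15 ≈ 1.133
Proper time for N cycles: τ = N/f = 1.80×10¹⁰/(2.318×10⁹) = 7.765×10⁰ s = 7.765 s.
Lab-frame duration Δt = γτ = 1.133 × 7.765 = 8.801 s.

Δt = 8.80 s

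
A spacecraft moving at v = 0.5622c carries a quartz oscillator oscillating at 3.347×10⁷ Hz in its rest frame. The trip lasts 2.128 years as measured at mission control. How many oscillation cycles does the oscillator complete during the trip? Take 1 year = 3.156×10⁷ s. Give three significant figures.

γ = 1/√(1 − 0.5622²) = 1/√0.6839 = 1.209
The oscillator's own cycle count is N = f × τ where τ is the proper time aboard the spacecraft. τ = Δt/γ = 2.128/1.209 = 1.760 years = 5.554×10⁷ s.
N = 3.347×10⁷ × 5.554×10⁷ = 1.859×10¹⁵.

N = 1.86×10¹⁵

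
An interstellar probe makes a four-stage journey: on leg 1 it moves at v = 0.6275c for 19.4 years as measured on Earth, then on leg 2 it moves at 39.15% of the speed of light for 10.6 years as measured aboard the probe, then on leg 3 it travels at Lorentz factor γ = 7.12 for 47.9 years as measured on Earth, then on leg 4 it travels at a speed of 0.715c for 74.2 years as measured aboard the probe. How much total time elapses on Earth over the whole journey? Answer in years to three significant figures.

Leg 1: 19.4 years is already measured on Earth.
Leg 2: β = 0.3915; γ = 1/√(1 − 0.3915²) = 1/√0.8467 = 1.087; Δt_2 = 1.087 × 10.6 = 11.52 years.
Leg 3: 47.9 years is already measured on Earth.
Leg 4: γ = 1/√(1 − 0.715²) = 1/√0.4888 = 1.430; Δt_4 = 1.430 × 74.2 = 106.1 years.
Total: 19.40 + 11.52 + 47.90 + 106.1 years.

Δt = 185 years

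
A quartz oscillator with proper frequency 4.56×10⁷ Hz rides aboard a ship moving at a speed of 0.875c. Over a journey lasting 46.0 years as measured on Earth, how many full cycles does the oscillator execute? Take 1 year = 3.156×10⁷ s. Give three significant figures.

N = 3.20×10¹⁶

γ = 1/√(1 − 0.875²) = 1/√0.2344 = 2.066
The oscillator's own cycle count is N = f × τ where τ is the proper time on the ship. τ = Δt/γ = 46.0/2.066 = 22.27 years = 7.028×10⁸ s.
N = 4.56×10⁷ × 7.028×10⁸ = 3.205×10¹⁶.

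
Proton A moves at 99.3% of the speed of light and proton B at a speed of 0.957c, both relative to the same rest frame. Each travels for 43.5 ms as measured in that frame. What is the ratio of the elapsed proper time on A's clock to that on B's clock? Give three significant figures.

A: β = 0.993; γ = 1/√(1 − 0.993²) = 1/√0.01395 = 8.466. B: γ = 1/√(1 − 0.957²) = 1/√0.08415 = 3.447.
τ_A/τ_B = γ_B/γ_A = 3.447/8.466 = 0.4072, so τ_A/τ_B = 0.4072.

τ_A/τ_B = 0.407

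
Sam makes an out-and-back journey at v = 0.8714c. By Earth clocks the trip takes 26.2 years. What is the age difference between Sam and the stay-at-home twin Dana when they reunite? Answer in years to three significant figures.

Δt − τ = 13.3 years

γ = 1/√(1 − 0.8714²) = 1/√0.2407 = 2.038
Sam's elapsed proper time: τ = 26.2/2.038 = 12.85 years.
Age gap = Δt − τ = 26.2 − 12.85 years.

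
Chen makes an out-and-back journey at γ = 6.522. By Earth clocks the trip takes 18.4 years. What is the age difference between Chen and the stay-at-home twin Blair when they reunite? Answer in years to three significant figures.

Δt − τ = 15.6 years

γ = 6.522
Chen's elapsed proper time: τ = 18.4/6.522 = 2.821 years.
Age gap = Δt − τ = 18.4 − 2.821 years.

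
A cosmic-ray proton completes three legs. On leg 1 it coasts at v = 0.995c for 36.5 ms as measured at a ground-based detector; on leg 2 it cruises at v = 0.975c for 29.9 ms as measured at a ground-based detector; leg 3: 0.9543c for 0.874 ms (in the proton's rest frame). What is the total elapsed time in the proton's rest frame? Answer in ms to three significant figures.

Leg 1: γ = 1/√(1 − 0.995²) = 1/√0.009975 = 10.01; τ_1 = 36.5/10.01 = 3.645 ms.
Leg 2: γ = 1/√(1 − 0.975²) = 1/√0.04938 = 4.500; τ_2 = 29.9/4.500 = 6.644 ms.
Leg 3: 0.874 ms is already measured in the proton's rest frame.
Total: 3.645 + 6.644 + 0.8740 ms.

τ = 11.2 ms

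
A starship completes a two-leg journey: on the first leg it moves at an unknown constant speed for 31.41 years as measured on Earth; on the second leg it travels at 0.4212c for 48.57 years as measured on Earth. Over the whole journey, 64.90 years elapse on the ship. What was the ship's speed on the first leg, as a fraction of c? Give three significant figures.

β = 0.748

Leg 1: speed unknown; τ_1 = 31.41/γ_1.
Leg 2: γ = 1/√(1 − 0.4212²) = 1/√0.8226 = 1.103; τ_2 = 48.57/1.103 = 44.05 years.
Total proper time: τ_1 + 44.05 = 64.90, so τ_1 = 64.90 − 44.05 = 20.85 years.
γ_1 = 31.41/20.85 = 1.507; β = √(1 − 1/γ²) = √0.5594.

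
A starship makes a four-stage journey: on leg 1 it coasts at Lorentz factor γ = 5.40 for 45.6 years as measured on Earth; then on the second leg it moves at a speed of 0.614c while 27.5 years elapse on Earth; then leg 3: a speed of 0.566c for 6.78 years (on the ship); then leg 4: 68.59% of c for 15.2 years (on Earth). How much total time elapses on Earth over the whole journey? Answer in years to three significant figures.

Leg 1: 45.6 years is already measured on Earth.
Leg 2: 27.5 years is already measured on Earth.
Leg 3: γ = 1/√(1 − 0.566²) = 1/√0.6796 = 1.213; Δt_3 = 1.213 × 6.78 = 8.224 years.
Leg 4: 15.2 years is already measured on Earth.
Total: 45.60 + 27.50 + 8.224 + 15.20 years.

Δt = 96.5 years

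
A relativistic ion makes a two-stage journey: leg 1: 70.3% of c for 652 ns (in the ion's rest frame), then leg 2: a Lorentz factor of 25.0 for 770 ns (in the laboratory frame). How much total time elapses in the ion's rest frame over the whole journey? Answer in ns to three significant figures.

τ = 683 ns

Leg 1: 652 ns is already measured in the ion's rest frame.
Leg 2: γ = 25.0; τ_2 = 770/25.00 = 30.80 ns.
Total: 652.0 + 30.80 ns.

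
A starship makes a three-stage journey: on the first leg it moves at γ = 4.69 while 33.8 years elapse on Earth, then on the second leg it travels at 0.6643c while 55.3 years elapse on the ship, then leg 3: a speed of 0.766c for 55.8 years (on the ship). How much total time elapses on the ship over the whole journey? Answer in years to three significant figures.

Leg 1: γ = 4.69; τ_1 = 33.8/4.690 = 7.207 years.
Leg 2: 55.3 years is already measured on the ship.
Leg 3: 55.8 years is already measured on the ship.
Total: 7.207 + 55.30 + 55.80 years.

τ = 118 years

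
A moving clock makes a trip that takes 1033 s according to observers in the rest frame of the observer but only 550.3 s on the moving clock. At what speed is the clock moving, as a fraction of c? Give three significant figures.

v = 0.846c

The proper time is measured on the moving clock (both events occur at the clock's location); Δt is measured in the rest frame of the observer. γ = Δt/τ = 1033/550.3 = 1.877.
β = √(1 − 1/γ²) = √(1 − 0.2838) = √0.7162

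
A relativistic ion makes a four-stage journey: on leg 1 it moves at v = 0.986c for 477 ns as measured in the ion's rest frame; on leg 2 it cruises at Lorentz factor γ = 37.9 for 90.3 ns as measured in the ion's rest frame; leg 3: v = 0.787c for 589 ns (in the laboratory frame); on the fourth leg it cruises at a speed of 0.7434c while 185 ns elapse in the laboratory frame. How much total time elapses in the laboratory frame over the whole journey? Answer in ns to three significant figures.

Δt = 7060 ns

Leg 1: γ = 1/√(1 − 0.986²) = 1/√0.02780 = 5.997; Δt_1 = 5.997 × 477 = 2861 ns.
Leg 2: γ = 37.9; Δt_2 = 37.90 × 90.3 = 3422 ns.
Leg 3: 589 ns is already measured in the laboratory frame.
Leg 4: 185 ns is already measured in the laboratory frame.
Total: 2861 + 3422 + 589.0 + 185.0 ns.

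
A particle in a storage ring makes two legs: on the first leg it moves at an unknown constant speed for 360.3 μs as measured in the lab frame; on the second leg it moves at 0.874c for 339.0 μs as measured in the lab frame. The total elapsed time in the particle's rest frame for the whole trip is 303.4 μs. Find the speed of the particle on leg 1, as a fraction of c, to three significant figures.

β = 0.923

Leg 1: speed unknown; τ_1 = 360.3/γ_1.
Leg 2: γ = 1/√(1 − 0.874²) = 1/√0.2361 = 2.058; τ_2 = 339.0/2.058 = 164.7 μs.
Total proper time: τ_1 + 164.7 = 303.4, so τ_1 = 303.4 − 164.7 = 138.7 μs.
γ_1 = 360.3/138.7 = 2.598; β = √(1 − 1/γ²) = √0.8519.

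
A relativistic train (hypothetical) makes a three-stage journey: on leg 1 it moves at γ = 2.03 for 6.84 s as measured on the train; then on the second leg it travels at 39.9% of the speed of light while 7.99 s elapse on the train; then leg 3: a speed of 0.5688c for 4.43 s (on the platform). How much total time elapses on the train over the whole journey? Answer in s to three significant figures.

Leg 1: 6.84 s is already measured on the train.
Leg 2: 7.99 s is already measured on the train.
Leg 3: γ = 1/√(1 − 0.5688²) = 1/√0.6765 = 1.216; τ_3 = 4.43/1.216 = 3.644 s.
Total: 6.840 + 7.990 + 3.644 s.

τ = 18.5 s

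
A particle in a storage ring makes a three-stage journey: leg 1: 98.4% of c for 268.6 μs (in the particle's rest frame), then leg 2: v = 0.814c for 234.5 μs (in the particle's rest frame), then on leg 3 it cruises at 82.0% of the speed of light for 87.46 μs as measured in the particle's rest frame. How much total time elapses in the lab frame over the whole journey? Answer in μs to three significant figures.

Δt = 2060 μs

Leg 1: β = 0.984; γ = 1/√(1 − 0.984²) = 1/√0.03174 = 5.613; Δt_1 = 5.613 × 268.6 = 1508 μs.
Leg 2: γ = 1/√(1 − 0.814²) = 1/√0.3374 = 1.722; Δt_2 = 1.722 × 234.5 = 403.7 μs.
Leg 3: β = 0.820; γ = 1/√(1 − 0.820²) = 1/√0.3276 = 1.747; Δt_3 = 1.747 × 87.46 = 152.8 μs.
Total: 1508 + 403.7 + 152.8 μs.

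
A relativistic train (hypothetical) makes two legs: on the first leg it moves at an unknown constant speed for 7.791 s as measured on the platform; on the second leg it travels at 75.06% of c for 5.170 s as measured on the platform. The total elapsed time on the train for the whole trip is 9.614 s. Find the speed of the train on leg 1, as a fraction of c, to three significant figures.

β = 0.606

Leg 1: speed unknown; τ_1 = 7.791/γ_1.
Leg 2: β = 0.7506; γ = 1/√(1 − 0.7506²) = 1/√0.4366 = 1.513; τ_2 = 5.170/1.513 = 3.416 s.
Total proper time: τ_1 + 3.416 = 9.614, so τ_1 = 9.614 − 3.416 = 6.198 s.
γ_1 = 7.791/6.198 = 1.257; β = √(1 − 1/γ²) = √0.3671.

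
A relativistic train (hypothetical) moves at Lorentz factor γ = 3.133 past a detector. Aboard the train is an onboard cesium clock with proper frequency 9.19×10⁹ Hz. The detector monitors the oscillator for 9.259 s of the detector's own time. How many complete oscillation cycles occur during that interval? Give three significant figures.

N = 2.72×10¹⁰

γ = 3.133
During 9.259 s of lab time, the oscillator's proper time advances by τ = Δt/γ = 9.259/3.133 = 2.955 s = 2.955×10⁰ s.
N = f × τ = 9.19×10⁹ × 2.955×10⁰ = 2.716×10¹⁰.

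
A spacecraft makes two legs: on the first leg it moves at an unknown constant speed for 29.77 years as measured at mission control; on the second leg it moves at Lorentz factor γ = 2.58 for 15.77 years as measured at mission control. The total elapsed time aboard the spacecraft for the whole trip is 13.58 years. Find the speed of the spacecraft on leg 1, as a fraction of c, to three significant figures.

Leg 1: speed unknown; τ_1 = 29.77/γ_1.
Leg 2: γ = 2.58; τ_2 = 15.77/2.580 = 6.112 years.
Total proper time: τ_1 + 6.112 = 13.58, so τ_1 = 13.58 − 6.112 = 7.468 years.
γ_1 = 29.77/7.468 = 3.987; β = √(1 − 1/γ²) = √0.9371.

β = 0.968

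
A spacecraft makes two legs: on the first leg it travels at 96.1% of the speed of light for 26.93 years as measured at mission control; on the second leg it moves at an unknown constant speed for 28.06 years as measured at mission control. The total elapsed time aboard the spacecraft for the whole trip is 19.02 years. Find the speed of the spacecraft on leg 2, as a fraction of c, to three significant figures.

Leg 1: β = 0.961; γ = 1/√(1 − 0.961²) = 1/√0.07648 = 3.616; τ_1 = 26.93/3.616 = 7.447 years.
Leg 2: speed unknown; τ_2 = 28.06/γ_2.
Total proper time: 7.447 + τ_2 = 19.02, so τ_2 = 19.02 − 7.447 = 11.57 years.
γ_2 = 28.06/11.57 = 2.425; β = √(1 − 1/γ²) = √0.8299.

β = 0.911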